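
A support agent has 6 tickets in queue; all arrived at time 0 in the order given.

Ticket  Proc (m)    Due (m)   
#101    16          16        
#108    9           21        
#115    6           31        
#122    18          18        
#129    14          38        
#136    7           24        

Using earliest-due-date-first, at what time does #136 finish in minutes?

EDD (increasing due date): #101 #122 #108 #136 #115 #129.
#101: 0→16
#122: 16→34
#108: 34→43
#136: 43→50

50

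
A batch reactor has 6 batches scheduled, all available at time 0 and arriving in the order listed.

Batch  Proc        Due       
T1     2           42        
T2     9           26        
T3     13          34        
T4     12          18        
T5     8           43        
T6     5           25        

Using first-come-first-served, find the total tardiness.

43

FIFO (arrival order): T1 T2 T3 T4 T5 T6.
T1: 0→2, due 42, tardiness 0
T2: 2→11, due 26, tardiness 0
T3: 11→24, due 34, tardiness 0
T4: 24→36, due 18, tardiness 18
T5: 36→44, due 43, tardiness 1
T6: 44→49, due 25, tardiness 24
Sum = 0+0+0+18+1+24 = 43.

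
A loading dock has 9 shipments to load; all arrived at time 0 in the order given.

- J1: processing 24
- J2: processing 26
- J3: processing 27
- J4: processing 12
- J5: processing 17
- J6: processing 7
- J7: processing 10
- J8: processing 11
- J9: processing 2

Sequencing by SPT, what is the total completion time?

SPT (increasing processing time): J9 J6 J7 J8 J4 J5 J1 J2 J3.
J9: 0→2
J6: 2→9
J7: 9→19
J8: 19→30
J4: 30→42
J5: 42→59
J1: 59→83
J2: 83→109
J3: 109→136
Sum = 2+9+19+30+42+59+83+109+136 = 489.

489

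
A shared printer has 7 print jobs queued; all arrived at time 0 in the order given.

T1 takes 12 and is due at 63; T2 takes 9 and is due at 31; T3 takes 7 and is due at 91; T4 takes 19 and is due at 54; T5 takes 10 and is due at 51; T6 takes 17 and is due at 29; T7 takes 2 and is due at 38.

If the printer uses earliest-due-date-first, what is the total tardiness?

9

EDD (increasing due date): T6 T2 T7 T5 T4 T1 T3.
T6: 0→17, due 29, tardiness 0
T2: 17→26, due 31, tardiness 0
T7: 26→28, due 38, tardiness 0
T5: 28→38, due 51, tardiness 0
T4: 38→57, due 54, tardiness 3
T1: 57→69, due 63, tardiness 6
T3: 69→76, due 91, tardiness 0
Sum = 0+0+0+0+3+6+0 = 9.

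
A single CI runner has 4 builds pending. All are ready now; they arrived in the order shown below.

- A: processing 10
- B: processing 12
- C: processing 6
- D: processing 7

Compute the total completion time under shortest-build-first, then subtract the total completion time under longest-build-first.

SPT (increasing processing time): C D A B.
C: 0→6
D: 6→13
A: 13→23
B: 23→35
Sum = 6+13+23+35 = 77.
LPT (decreasing processing time): B A D C.
B: 0→12
A: 12→22
D: 22→29
C: 29→35
Sum = 12+22+29+35 = 98.
Difference = 77 − 98 = -21.

-21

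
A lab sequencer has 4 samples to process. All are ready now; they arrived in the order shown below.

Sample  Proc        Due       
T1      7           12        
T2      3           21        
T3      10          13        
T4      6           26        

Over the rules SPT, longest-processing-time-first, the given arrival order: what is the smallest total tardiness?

SPT (increasing processing time): T2 T4 T1 T3.
T2: 0→3, due 21, tardiness 0
T4: 3→9, due 26, tardiness 0
T1: 9→16, due 12, tardiness 4
T3: 16→26, due 13, tardiness 13
Sum = 0+0+4+13 = 17.
LPT (decreasing processing time): T3 T1 T4 T2.
T3: 0→10, due 13, tardiness 0
T1: 10→17, due 12, tardiness 5
T4: 17→23, due 26, tardiness 0
T2: 23→26, due 21, tardiness 5
Sum = 0+5+0+5 = 10.
FIFO (arrival order): T1 T2 T3 T4.
T1: 0→7, due 12, tardiness 0
T2: 7→10, due 21, tardiness 0
T3: 10→20, due 13, tardiness 7
T4: 20→26, due 26, tardiness 0
Sum = 0+0+7+0 = 7.
SPT 17, LPT 10, FIFO 7 → minimum 7.

7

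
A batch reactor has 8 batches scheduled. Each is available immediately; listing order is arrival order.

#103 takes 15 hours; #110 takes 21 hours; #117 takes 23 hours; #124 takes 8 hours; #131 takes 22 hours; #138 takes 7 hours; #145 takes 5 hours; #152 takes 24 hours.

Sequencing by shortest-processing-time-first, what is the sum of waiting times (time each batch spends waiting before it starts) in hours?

SPT (increasing processing time): #145 #138 #124 #103 #110 #131 #117 #152.
#145: waits 0, runs 0→5
#138: waits 5, runs 5→12
#124: waits 12, runs 12→20
#103: waits 20, runs 20→35
#110: waits 35, runs 35→56
#131: waits 56, runs 56→78
#117: waits 78, runs 78→101
#152: waits 101, runs 101→125
Sum = 0+5+12+20+35+56+78+101 = 307.

307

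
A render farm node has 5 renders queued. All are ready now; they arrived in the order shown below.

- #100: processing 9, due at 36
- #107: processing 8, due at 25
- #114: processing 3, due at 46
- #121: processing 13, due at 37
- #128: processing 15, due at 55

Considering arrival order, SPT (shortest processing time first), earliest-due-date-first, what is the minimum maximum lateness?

-7

FIFO (arrival order): #100 #107 #114 #121 #128.
#100: 0→9, due 36, lateness -27
#107: 9→17, due 25, lateness -8
#114: 17→20, due 46, lateness -26
#121: 20→33, due 37, lateness -4
#128: 33→48, due 55, lateness -7
Maximum = -4.
SPT (increasing processing time): #114 #107 #100 #121 #128.
#114: 0→3, due 46, lateness -43
#107: 3→11, due 25, lateness -14
#100: 11→20, due 36, lateness -16
#121: 20→33, due 37, lateness -4
#128: 33→48, due 55, lateness -7
Maximum = -4.
EDD (increasing due date): #107 #100 #121 #114 #128.
#107: 0→8, due 25, lateness -17
#100: 8→17, due 36, lateness -19
#121: 17→30, due 37, lateness -7
#114: 30→33, due 46, lateness -13
#128: 33→48, due 55, lateness -7
Maximum = -7.
FIFO -4, SPT -4, EDD -7 → minimum -7.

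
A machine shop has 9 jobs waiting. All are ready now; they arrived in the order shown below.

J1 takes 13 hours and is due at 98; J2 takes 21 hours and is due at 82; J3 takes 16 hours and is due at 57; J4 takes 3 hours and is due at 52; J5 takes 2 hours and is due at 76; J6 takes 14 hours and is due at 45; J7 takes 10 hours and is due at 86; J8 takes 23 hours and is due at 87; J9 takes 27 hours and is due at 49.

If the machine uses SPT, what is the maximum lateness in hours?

SPT (increasing processing time): J5 J4 J7 J1 J6 J3 J2 J8 J9.
J5: 0→2, due 76, lateness -74
J4: 2→5, due 52, lateness -47
J7: 5→15, due 86, lateness -71
J1: 15→28, due 98, lateness -70
J6: 28→42, due 45, lateness -3
J3: 42→58, due 57, lateness 1
J2: 58→79, due 82, lateness -3
J8: 79→102, due 87, lateness 15
J9: 102→129, due 49, lateness 80
Maximum = 80.

80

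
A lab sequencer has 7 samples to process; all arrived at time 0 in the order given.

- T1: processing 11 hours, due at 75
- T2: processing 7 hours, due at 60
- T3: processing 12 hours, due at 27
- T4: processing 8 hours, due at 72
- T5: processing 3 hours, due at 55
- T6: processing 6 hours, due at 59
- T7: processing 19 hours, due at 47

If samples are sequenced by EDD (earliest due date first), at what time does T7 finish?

31

EDD (increasing due date): T3 T7 T5 T6 T2 T4 T1.
T3: 0→12
T7: 12→31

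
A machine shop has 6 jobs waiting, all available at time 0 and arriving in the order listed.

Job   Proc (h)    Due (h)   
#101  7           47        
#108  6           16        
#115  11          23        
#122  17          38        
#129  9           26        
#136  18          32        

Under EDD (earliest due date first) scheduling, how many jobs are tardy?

EDD (increasing due date): #108 #115 #129 #136 #122 #101.
#108: 0→6, due 16, tardiness 0
#115: 6→17, due 23, tardiness 0
#129: 17→26, due 26, tardiness 0
#136: 26→44, due 32, tardiness 12
#122: 44→61, due 38, tardiness 23
#101: 61→68, due 47, tardiness 21
Late jobs: 3.

3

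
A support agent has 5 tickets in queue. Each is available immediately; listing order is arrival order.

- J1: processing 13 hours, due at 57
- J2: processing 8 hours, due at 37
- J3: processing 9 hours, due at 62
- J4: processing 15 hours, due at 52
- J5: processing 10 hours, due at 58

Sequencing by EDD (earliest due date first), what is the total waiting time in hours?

113

EDD (increasing due date): J2 J4 J1 J5 J3.
J2: waits 0, runs 0→8
J4: waits 8, runs 8→23
J1: waits 23, runs 23→36
J5: waits 36, runs 36→46
J3: waits 46, runs 46→55
Sum = 0+8+23+36+46 = 113.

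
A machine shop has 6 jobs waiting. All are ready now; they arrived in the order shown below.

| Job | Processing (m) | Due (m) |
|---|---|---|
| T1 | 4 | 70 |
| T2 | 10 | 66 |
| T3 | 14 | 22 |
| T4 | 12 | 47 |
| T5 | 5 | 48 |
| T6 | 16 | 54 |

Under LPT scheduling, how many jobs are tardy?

LPT (decreasing processing time): T6 T3 T4 T2 T5 T1.
T6: 0→16, due 54, tardiness 0
T3: 16→30, due 22, tardiness 8
T4: 30→42, due 47, tardiness 0
T2: 42→52, due 66, tardiness 0
T5: 52→57, due 48, tardiness 9
T1: 57→61, due 70, tardiness 0
Late jobs: 2.

2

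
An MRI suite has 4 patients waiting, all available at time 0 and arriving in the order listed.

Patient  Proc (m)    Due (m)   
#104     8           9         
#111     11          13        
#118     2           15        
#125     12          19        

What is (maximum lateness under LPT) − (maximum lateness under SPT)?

8

LPT (decreasing processing time): #125 #111 #104 #118.
#125: 0→12, due 19, lateness -7
#111: 12→23, due 13, lateness 10
#104: 23→31, due 9, lateness 22
#118: 31→33, due 15, lateness 18
Maximum = 22.
SPT (increasing processing time): #118 #104 #111 #125.
#118: 0→2, due 15, lateness -13
#104: 2→10, due 9, lateness 1
#111: 10→21, due 13, lateness 8
#125: 21→33, due 19, lateness 14
Maximum = 14.
Difference = 22 − 14 = 8.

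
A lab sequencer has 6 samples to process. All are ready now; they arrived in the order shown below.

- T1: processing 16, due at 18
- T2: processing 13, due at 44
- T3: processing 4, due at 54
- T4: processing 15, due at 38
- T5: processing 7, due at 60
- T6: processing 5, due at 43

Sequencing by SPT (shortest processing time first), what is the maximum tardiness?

42

SPT (increasing processing time): T3 T6 T5 T2 T4 T1.
T3: 0→4, due 54, tardiness 0
T6: 4→9, due 43, tardiness 0
T5: 9→16, due 60, tardiness 0
T2: 16→29, due 44, tardiness 0
T4: 29→44, due 38, tardiness 6
T1: 44→60, due 18, tardiness 42
Maximum = 42.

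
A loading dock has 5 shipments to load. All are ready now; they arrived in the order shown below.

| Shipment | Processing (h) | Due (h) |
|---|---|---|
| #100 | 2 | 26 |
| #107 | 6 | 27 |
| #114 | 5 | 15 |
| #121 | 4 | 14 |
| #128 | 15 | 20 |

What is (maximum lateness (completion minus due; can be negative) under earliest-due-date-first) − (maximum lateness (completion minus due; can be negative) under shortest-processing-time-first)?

-7

EDD (increasing due date): #121 #114 #128 #100 #107.
#121: 0→4, due 14, lateness -10
#114: 4→9, due 15, lateness -6
#128: 9→24, due 20, lateness 4
#100: 24→26, due 26, lateness 0
#107: 26→32, due 27, lateness 5
Maximum = 5.
SPT (increasing processing time): #100 #121 #114 #107 #128.
#100: 0→2, due 26, lateness -24
#121: 2→6, due 14, lateness -8
#114: 6→11, due 15, lateness -4
#107: 11→17, due 27, lateness -10
#128: 17→32, due 20, lateness 12
Maximum = 12.
Difference = 5 − 12 = -7.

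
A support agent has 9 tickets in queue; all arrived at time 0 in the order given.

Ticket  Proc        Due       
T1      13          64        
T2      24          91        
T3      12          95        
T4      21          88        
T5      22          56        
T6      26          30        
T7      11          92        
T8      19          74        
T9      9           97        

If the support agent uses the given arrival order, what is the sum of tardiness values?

295

FIFO (arrival order): T1 T2 T3 T4 T5 T6 T7 T8 T9.
T1: 0→13, due 64, tardiness 0
T2: 13→37, due 91, tardiness 0
T3: 37→49, due 95, tardiness 0
T4: 49→70, due 88, tardiness 0
T5: 70→92, due 56, tardiness 36
T6: 92→118, due 30, tardiness 88
T7: 118→129, due 92, tardiness 37
T8: 129→148, due 74, tardiness 74
T9: 148→157, due 97, tardiness 60
Sum = 0+0+0+0+36+88+37+74+60 = 295.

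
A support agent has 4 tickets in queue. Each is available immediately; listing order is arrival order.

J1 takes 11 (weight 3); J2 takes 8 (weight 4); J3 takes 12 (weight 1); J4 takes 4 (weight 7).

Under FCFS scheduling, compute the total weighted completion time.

FIFO (arrival order): J1 J2 J3 J4.
J1: finishes 11, weight 3, w·C = 33
J2: finishes 19, weight 4, w·C = 76
J3: finishes 31, weight 1, w·C = 31
J4: finishes 35, weight 7, w·C = 245
Sum = 33+76+31+245 = 385.

385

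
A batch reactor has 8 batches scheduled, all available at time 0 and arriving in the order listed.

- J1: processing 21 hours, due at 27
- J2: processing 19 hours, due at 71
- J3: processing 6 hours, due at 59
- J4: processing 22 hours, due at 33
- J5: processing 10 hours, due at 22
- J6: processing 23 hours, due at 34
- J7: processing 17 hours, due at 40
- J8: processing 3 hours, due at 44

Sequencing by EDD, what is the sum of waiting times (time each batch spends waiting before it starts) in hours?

EDD (increasing due date): J5 J1 J4 J6 J7 J8 J3 J2.
J5: waits 0, runs 0→10
J1: waits 10, runs 10→31
J4: waits 31, runs 31→53
J6: waits 53, runs 53→76
J7: waits 76, runs 76→93
J8: waits 93, runs 93→96
J3: waits 96, runs 96→102
J2: waits 102, runs 102→121
Sum = 0+10+31+53+76+93+96+102 = 461.

461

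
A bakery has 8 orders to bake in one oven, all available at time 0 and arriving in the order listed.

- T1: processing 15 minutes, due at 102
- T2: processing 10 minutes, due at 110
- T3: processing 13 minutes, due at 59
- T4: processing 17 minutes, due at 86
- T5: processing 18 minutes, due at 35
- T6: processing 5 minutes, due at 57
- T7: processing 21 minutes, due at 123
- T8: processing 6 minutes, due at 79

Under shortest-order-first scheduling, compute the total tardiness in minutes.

SPT (increasing processing time): T6 T8 T2 T3 T1 T4 T5 T7.
T6: 0→5, due 57, tardiness 0
T8: 5→11, due 79, tardiness 0
T2: 11→21, due 110, tardiness 0
T3: 21→34, due 59, tardiness 0
T1: 34→49, due 102, tardiness 0
T4: 49→66, due 86, tardiness 0
T5: 66→84, due 35, tardiness 49
T7: 84→105, due 123, tardiness 0
Sum = 0+0+0+0+0+0+49+0 = 49.

49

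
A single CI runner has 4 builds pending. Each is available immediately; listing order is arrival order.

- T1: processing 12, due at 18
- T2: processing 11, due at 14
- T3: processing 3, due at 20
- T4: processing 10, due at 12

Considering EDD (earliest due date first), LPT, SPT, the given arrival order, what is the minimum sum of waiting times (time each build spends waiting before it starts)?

40

EDD (increasing due date): T4 T2 T1 T3.
T4: waits 0, runs 0→10
T2: waits 10, runs 10→21
T1: waits 21, runs 21→33
T3: waits 33, runs 33→36
Sum = 0+10+21+33 = 64.
LPT (decreasing processing time): T1 T2 T4 T3.
T1: waits 0, runs 0→12
T2: waits 12, runs 12→23
T4: waits 23, runs 23→33
T3: waits 33, runs 33→36
Sum = 0+12+23+33 = 68.
SPT (increasing processing time): T3 T4 T2 T1.
T3: waits 0, runs 0→3
T4: waits 3, runs 3→13
T2: waits 13, runs 13→24
T1: waits 24, runs 24→36
Sum = 0+3+13+24 = 40.
FIFO (arrival order): T1 T2 T3 T4.
T1: waits 0, runs 0→12
T2: waits 12, runs 12→23
T3: waits 23, runs 23→26
T4: waits 26, runs 26→36
Sum = 0+12+23+26 = 61.
EDD 64, LPT 68, SPT 40, FIFO 61 → minimum 40.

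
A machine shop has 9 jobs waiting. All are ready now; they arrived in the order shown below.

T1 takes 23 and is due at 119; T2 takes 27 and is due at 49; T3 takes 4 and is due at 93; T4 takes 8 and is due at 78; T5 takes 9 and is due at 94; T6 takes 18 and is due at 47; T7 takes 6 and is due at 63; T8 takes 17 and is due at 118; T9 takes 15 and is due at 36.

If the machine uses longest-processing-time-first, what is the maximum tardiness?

64

LPT (decreasing processing time): T2 T1 T6 T8 T9 T5 T4 T7 T3.
T2: 0→27, due 49, tardiness 0
T1: 27→50, due 119, tardiness 0
T6: 50→68, due 47, tardiness 21
T8: 68→85, due 118, tardiness 0
T9: 85→100, due 36, tardiness 64
T5: 100→109, due 94, tardiness 15
T4: 109→117, due 78, tardiness 39
T7: 117→123, due 63, tardiness 60
T3: 123→127, due 93, tardiness 34
Maximum = 64.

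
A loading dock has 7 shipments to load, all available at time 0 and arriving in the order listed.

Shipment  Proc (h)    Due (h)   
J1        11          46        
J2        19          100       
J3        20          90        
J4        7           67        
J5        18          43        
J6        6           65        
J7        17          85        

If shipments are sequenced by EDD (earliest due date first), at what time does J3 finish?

79

EDD (increasing due date): J5 J1 J6 J4 J7 J3 J2.
J5: 0→18
J1: 18→29
J6: 29→35
J4: 35→42
J7: 42→59
J3: 59→79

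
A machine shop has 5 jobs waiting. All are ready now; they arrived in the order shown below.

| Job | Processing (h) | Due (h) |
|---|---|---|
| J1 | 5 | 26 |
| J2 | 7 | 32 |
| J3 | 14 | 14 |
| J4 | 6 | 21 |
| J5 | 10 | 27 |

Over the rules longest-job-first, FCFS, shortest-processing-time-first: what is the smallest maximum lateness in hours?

15

LPT (decreasing processing time): J3 J5 J2 J4 J1.
J3: 0→14, due 14, lateness 0
J5: 14→24, due 27, lateness -3
J2: 24→31, due 32, lateness -1
J4: 31→37, due 21, lateness 16
J1: 37→42, due 26, lateness 16
Maximum = 16.
FIFO (arrival order): J1 J2 J3 J4 J5.
J1: 0→5, due 26, lateness -21
J2: 5→12, due 32, lateness -20
J3: 12→26, due 14, lateness 12
J4: 26→32, due 21, lateness 11
J5: 32→42, due 27, lateness 15
Maximum = 15.
SPT (increasing processing time): J1 J4 J2 J5 J3.
J1: 0→5, due 26, lateness -21
J4: 5→11, due 21, lateness -10
J2: 11→18, due 32, lateness -14
J5: 18→28, due 27, lateness 1
J3: 28→42, due 14, lateness 28
Maximum = 28.
LPT 16, FIFO 15, SPT 28 → minimum 15.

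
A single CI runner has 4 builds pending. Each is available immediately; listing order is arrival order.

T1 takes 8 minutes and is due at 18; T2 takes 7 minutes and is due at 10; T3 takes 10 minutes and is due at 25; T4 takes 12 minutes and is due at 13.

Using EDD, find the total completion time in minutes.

90

EDD (increasing due date): T2 T4 T1 T3.
T2: 0→7
T4: 7→19
T1: 19→27
T3: 27→37
Sum = 7+19+27+37 = 90.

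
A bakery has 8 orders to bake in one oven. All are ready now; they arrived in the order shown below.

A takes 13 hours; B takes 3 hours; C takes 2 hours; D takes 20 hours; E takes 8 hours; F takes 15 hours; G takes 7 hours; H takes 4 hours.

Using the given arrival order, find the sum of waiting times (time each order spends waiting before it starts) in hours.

FIFO (arrival order): A B C D E F G H.
A: waits 0, runs 0→13
B: waits 13, runs 13→16
C: waits 16, runs 16→18
D: waits 18, runs 18→38
E: waits 38, runs 38→46
F: waits 46, runs 46→61
G: waits 61, runs 61→68
H: waits 68, runs 68→72
Sum = 0+13+16+18+38+46+61+68 = 260.

260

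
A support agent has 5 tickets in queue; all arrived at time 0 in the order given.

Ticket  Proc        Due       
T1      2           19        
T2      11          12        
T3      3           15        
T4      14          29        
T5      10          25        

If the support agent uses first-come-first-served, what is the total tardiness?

18

FIFO (arrival order): T1 T2 T3 T4 T5.
T1: 0→2, due 19, tardiness 0
T2: 2→13, due 12, tardiness 1
T3: 13→16, due 15, tardiness 1
T4: 16→30, due 29, tardiness 1
T5: 30→40, due 25, tardiness 15
Sum = 0+1+1+1+15 = 18.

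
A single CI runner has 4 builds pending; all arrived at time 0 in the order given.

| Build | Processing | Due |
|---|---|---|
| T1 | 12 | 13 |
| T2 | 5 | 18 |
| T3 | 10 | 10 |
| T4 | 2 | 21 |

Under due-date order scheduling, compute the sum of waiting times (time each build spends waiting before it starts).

59

EDD (increasing due date): T3 T1 T2 T4.
T3: waits 0, runs 0→10
T1: waits 10, runs 10→22
T2: waits 22, runs 22→27
T4: waits 27, runs 27→29
Sum = 0+10+22+27 = 59.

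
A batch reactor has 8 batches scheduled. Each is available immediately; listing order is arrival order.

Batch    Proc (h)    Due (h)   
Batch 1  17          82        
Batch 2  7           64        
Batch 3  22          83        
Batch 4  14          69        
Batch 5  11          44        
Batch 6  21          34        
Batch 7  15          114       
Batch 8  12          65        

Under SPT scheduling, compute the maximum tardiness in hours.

63

SPT (increasing processing time): Batch 2 Batch 5 Batch 8 Batch 4 Batch 7 Batch 1 Batch 6 Batch 3.
Batch 2: 0→7, due 64, tardiness 0
Batch 5: 7→18, due 44, tardiness 0
Batch 8: 18→30, due 65, tardiness 0
Batch 4: 30→44, due 69, tardiness 0
Batch 7: 44→59, due 114, tardiness 0
Batch 1: 59→76, due 82, tardiness 0
Batch 6: 76→97, due 34, tardiness 63
Batch 3: 97→119, due 83, tardiness 36
Maximum = 63.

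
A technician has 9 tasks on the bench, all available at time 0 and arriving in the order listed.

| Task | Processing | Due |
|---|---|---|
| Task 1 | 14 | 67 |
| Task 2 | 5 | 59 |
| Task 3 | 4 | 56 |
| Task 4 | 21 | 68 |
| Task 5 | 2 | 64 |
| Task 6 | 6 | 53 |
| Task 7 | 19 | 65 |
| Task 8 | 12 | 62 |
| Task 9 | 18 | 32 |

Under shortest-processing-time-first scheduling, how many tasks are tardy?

SPT (increasing processing time): Task 5 Task 3 Task 2 Task 6 Task 8 Task 1 Task 9 Task 7 Task 4.
Task 5: 0→2, due 64, tardiness 0
Task 3: 2→6, due 56, tardiness 0
Task 2: 6→11, due 59, tardiness 0
Task 6: 11→17, due 53, tardiness 0
Task 8: 17→29, due 62, tardiness 0
Task 1: 29→43, due 67, tardiness 0
Task 9: 43→61, due 32, tardiness 29
Task 7: 61→80, due 65, tardiness 15
Task 4: 80→101, due 68, tardiness 33
Late tasks: 3.

3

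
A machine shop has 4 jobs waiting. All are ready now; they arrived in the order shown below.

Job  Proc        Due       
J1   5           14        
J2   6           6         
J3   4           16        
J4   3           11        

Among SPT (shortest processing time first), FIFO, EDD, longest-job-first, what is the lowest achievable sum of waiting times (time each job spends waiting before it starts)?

SPT (increasing processing time): J4 J3 J1 J2.
J4: waits 0, runs 0→3
J3: waits 3, runs 3→7
J1: waits 7, runs 7→12
J2: waits 12, runs 12→18
Sum = 0+3+7+12 = 22.
FIFO (arrival order): J1 J2 J3 J4.
J1: waits 0, runs 0→5
J2: waits 5, runs 5→11
J3: waits 11, runs 11→15
J4: waits 15, runs 15→18
Sum = 0+5+11+15 = 31.
EDD (increasing due date): J2 J4 J1 J3.
J2: waits 0, runs 0→6
J4: waits 6, runs 6→9
J1: waits 9, runs 9→14
J3: waits 14, runs 14→18
Sum = 0+6+9+14 = 29.
LPT (decreasing processing time): J2 J1 J3 J4.
J2: waits 0, runs 0→6
J1: waits 6, runs 6→11
J3: waits 11, runs 11→15
J4: waits 15, runs 15→18
Sum = 0+6+11+15 = 32.
SPT 22, FIFO 31, EDD 29, LPT 32 → minimum 22.

22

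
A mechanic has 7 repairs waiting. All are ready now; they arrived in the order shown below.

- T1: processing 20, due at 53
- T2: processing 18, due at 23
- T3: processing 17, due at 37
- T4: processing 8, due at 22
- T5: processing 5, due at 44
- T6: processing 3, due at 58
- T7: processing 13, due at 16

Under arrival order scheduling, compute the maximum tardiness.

68

FIFO (arrival order): T1 T2 T3 T4 T5 T6 T7.
T1: 0→20, due 53, tardiness 0
T2: 20→38, due 23, tardiness 15
T3: 38→55, due 37, tardiness 18
T4: 55→63, due 22, tardiness 41
T5: 63→68, due 44, tardiness 24
T6: 68→71, due 58, tardiness 13
T7: 71→84, due 16, tardiness 68
Maximum = 68.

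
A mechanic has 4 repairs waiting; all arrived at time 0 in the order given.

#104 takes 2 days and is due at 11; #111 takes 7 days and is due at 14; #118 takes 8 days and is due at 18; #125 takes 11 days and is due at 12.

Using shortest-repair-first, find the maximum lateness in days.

SPT (increasing processing time): #104 #111 #118 #125.
#104: 0→2, due 11, lateness -9
#111: 2→9, due 14, lateness -5
#118: 9→17, due 18, lateness -1
#125: 17→28, due 12, lateness 16
Maximum = 16.

16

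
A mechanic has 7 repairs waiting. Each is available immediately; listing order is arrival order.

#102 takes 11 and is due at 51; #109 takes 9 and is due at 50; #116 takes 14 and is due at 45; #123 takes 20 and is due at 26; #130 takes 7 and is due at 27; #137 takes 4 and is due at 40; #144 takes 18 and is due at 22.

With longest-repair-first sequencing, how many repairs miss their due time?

LPT (decreasing processing time): #123 #144 #116 #102 #109 #130 #137.
#123: 0→20, due 26, tardiness 0
#144: 20→38, due 22, tardiness 16
#116: 38→52, due 45, tardiness 7
#102: 52→63, due 51, tardiness 12
#109: 63→72, due 50, tardiness 22
#130: 72→79, due 27, tardiness 52
#137: 79→83, due 40, tardiness 43
Late repairs: 6.

6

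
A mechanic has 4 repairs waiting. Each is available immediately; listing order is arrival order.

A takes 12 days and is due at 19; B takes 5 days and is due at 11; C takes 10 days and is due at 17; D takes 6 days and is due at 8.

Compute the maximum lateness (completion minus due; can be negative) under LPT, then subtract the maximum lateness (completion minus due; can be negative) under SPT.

8

LPT (decreasing processing time): A C D B.
A: 0→12, due 19, lateness -7
C: 12→22, due 17, lateness 5
D: 22→28, due 8, lateness 20
B: 28→33, due 11, lateness 22
Maximum = 22.
SPT (increasing processing time): B D C A.
B: 0→5, due 11, lateness -6
D: 5→11, due 8, lateness 3
C: 11→21, due 17, lateness 4
A: 21→33, due 19, lateness 14
Maximum = 14.
Difference = 22 − 14 = 8.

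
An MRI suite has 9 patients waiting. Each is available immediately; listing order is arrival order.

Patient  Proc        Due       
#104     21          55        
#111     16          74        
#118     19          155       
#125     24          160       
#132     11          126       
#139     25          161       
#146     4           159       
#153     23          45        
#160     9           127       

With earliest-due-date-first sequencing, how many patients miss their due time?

EDD (increasing due date): #153 #104 #111 #132 #160 #118 #146 #125 #139.
#153: 0→23, due 45, tardiness 0
#104: 23→44, due 55, tardiness 0
#111: 44→60, due 74, tardiness 0
#132: 60→71, due 126, tardiness 0
#160: 71→80, due 127, tardiness 0
#118: 80→99, due 155, tardiness 0
#146: 99→103, due 159, tardiness 0
#125: 103→127, due 160, tardiness 0
#139: 127→152, due 161, tardiness 0
Late patients: 0.

0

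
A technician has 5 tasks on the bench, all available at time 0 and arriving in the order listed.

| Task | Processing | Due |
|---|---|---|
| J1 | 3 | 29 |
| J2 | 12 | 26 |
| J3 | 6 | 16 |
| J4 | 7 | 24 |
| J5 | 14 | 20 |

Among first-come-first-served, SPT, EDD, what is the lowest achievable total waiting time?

FIFO (arrival order): J1 J2 J3 J4 J5.
J1: waits 0, runs 0→3
J2: waits 3, runs 3→15
J3: waits 15, runs 15→21
J4: waits 21, runs 21→28
J5: waits 28, runs 28→42
Sum = 0+3+15+21+28 = 67.
SPT (increasing processing time): J1 J3 J4 J2 J5.
J1: waits 0, runs 0→3
J3: waits 3, runs 3→9
J4: waits 9, runs 9→16
J2: waits 16, runs 16→28
J5: waits 28, runs 28→42
Sum = 0+3+9+16+28 = 56.
EDD (increasing due date): J3 J5 J4 J2 J1.
J3: waits 0, runs 0→6
J5: waits 6, runs 6→20
J4: waits 20, runs 20→27
J2: waits 27, runs 27→39
J1: waits 39, runs 39→42
Sum = 0+6+20+27+39 = 92.
FIFO 67, SPT 56, EDD 92 → minimum 56.

56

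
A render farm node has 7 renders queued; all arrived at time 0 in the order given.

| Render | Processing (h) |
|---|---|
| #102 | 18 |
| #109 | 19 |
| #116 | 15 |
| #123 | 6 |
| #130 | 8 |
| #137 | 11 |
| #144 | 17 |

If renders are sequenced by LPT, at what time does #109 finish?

LPT (decreasing processing time): #109 #102 #144 #116 #137 #130 #123.
#109: 0→19

19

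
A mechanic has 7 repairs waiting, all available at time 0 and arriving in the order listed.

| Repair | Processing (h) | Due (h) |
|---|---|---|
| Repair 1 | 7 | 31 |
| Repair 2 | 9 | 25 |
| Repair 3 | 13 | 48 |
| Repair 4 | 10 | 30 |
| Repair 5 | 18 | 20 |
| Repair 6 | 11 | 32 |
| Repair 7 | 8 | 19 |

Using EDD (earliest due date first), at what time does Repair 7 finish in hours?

EDD (increasing due date): Repair 7 Repair 5 Repair 2 Repair 4 Repair 1 Repair 6 Repair 3.
Repair 7: 0→8

8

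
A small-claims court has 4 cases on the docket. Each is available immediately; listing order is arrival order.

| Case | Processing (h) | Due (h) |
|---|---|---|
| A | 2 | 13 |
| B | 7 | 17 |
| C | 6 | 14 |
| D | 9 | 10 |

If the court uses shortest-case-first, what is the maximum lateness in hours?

14

SPT (increasing processing time): A C B D.
A: 0→2, due 13, lateness -11
C: 2→8, due 14, lateness -6
B: 8→15, due 17, lateness -2
D: 15→24, due 10, lateness 14
Maximum = 14.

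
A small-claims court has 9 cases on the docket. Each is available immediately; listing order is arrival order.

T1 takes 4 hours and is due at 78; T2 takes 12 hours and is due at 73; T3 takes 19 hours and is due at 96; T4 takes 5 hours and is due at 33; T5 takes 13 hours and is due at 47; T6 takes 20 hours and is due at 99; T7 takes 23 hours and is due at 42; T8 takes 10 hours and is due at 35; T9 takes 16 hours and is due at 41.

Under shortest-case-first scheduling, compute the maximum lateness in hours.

80

SPT (increasing processing time): T1 T4 T8 T2 T5 T9 T3 T6 T7.
T1: 0→4, due 78, lateness -74
T4: 4→9, due 33, lateness -24
T8: 9→19, due 35, lateness -16
T2: 19→31, due 73, lateness -42
T5: 31→44, due 47, lateness -3
T9: 44→60, due 41, lateness 19
T3: 60→79, due 96, lateness -17
T6: 79→99, due 99, lateness 0
T7: 99→122, due 42, lateness 80
Maximum = 80.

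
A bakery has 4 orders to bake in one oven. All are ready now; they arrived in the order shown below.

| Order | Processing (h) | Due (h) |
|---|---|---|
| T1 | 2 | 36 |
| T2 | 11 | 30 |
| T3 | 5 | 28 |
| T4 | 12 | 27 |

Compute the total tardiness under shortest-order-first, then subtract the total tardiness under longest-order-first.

SPT (increasing processing time): T1 T3 T2 T4.
T1: 0→2, due 36, tardiness 0
T3: 2→7, due 28, tardiness 0
T2: 7→18, due 30, tardiness 0
T4: 18→30, due 27, tardiness 3
Sum = 0+0+0+3 = 3.
LPT (decreasing processing time): T4 T2 T3 T1.
T4: 0→12, due 27, tardiness 0
T2: 12→23, due 30, tardiness 0
T3: 23→28, due 28, tardiness 0
T1: 28→30, due 36, tardiness 0
Sum = 0+0+0+0 = 0.
Difference = 3 − 0 = 3.

3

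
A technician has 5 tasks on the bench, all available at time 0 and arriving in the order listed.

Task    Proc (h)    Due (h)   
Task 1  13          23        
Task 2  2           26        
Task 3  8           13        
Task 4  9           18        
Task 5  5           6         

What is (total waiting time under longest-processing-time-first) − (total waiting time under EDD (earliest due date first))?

LPT (decreasing processing time): Task 1 Task 4 Task 3 Task 5 Task 2.
Task 1: waits 0, runs 0→13
Task 4: waits 13, runs 13→22
Task 3: waits 22, runs 22→30
Task 5: waits 30, runs 30→35
Task 2: waits 35, runs 35→37
Sum = 0+13+22+30+35 = 100.
EDD (increasing due date): Task 5 Task 3 Task 4 Task 1 Task 2.
Task 5: waits 0, runs 0→5
Task 3: waits 5, runs 5→13
Task 4: waits 13, runs 13→22
Task 1: waits 22, runs 22→35
Task 2: waits 35, runs 35→37
Sum = 0+5+13+22+35 = 75.
Difference = 100 − 75 = 25.

25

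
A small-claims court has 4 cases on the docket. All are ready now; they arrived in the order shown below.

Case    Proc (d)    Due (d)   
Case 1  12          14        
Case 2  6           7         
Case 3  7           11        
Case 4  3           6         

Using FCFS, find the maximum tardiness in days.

FIFO (arrival order): Case 1 Case 2 Case 3 Case 4.
Case 1: 0→12, due 14, tardiness 0
Case 2: 12→18, due 7, tardiness 11
Case 3: 18→25, due 11, tardiness 14
Case 4: 25→28, due 6, tardiness 22
Maximum = 22.

22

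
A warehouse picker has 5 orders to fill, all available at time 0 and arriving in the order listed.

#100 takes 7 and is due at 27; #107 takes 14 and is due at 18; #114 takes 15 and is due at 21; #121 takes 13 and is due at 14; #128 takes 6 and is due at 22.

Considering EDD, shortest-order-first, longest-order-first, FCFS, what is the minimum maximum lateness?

28

EDD (increasing due date): #121 #107 #114 #128 #100.
#121: 0→13, due 14, lateness -1
#107: 13→27, due 18, lateness 9
#114: 27→42, due 21, lateness 21
#128: 42→48, due 22, lateness 26
#100: 48→55, due 27, lateness 28
Maximum = 28.
SPT (increasing processing time): #128 #100 #121 #107 #114.
#128: 0→6, due 22, lateness -16
#100: 6→13, due 27, lateness -14
#121: 13→26, due 14, lateness 12
#107: 26→40, due 18, lateness 22
#114: 40→55, due 21, lateness 34
Maximum = 34.
LPT (decreasing processing time): #114 #107 #121 #100 #128.
#114: 0→15, due 21, lateness -6
#107: 15→29, due 18, lateness 11
#121: 29→42, due 14, lateness 28
#100: 42→49, due 27, lateness 22
#128: 49→55, due 22, lateness 33
Maximum = 33.
FIFO (arrival order): #100 #107 #114 #121 #128.
#100: 0→7, due 27, lateness -20
#107: 7→21, due 18, lateness 3
#114: 21→36, due 21, lateness 15
#121: 36→49, due 14, lateness 35
#128: 49→55, due 22, lateness 33
Maximum = 35.
EDD 28, SPT 34, LPT 33, FIFO 35 → minimum 28.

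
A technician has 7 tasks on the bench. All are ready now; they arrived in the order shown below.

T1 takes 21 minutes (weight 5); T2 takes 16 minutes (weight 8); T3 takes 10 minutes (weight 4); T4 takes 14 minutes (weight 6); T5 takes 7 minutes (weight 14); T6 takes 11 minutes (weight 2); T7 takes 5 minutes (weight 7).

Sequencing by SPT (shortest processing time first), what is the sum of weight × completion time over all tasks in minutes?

1563

SPT (increasing processing time): T7 T5 T3 T6 T4 T2 T1.
T7: finishes 5, weight 7, w·C = 35
T5: finishes 12, weight 14, w·C = 168
T3: finishes 22, weight 4, w·C = 88
T6: finishes 33, weight 2, w·C = 66
T4: finishes 47, weight 6, w·C = 282
T2: finishes 63, weight 8, w·C = 504
T1: finishes 84, weight 5, w·C = 420
Sum = 35+168+88+66+282+504+420 = 1563.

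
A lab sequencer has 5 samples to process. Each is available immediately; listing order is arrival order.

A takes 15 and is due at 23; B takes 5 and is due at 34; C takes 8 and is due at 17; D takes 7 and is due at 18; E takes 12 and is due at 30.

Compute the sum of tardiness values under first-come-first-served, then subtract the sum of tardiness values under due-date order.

FIFO (arrival order): A B C D E.
A: 0→15, due 23, tardiness 0
B: 15→20, due 34, tardiness 0
C: 20→28, due 17, tardiness 11
D: 28→35, due 18, tardiness 17
E: 35→47, due 30, tardiness 17
Sum = 0+0+11+17+17 = 45.
EDD (increasing due date): C D A E B.
C: 0→8, due 17, tardiness 0
D: 8→15, due 18, tardiness 0
A: 15→30, due 23, tardiness 7
E: 30→42, due 30, tardiness 12
B: 42→47, due 34, tardiness 13
Sum = 0+0+7+12+13 = 32.
Difference = 45 − 32 = 13.

13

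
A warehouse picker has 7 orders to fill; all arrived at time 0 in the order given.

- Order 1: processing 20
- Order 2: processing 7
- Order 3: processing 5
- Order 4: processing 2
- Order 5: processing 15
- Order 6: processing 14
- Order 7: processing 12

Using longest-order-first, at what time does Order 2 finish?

68

LPT (decreasing processing time): Order 1 Order 5 Order 6 Order 7 Order 2 Order 3 Order 4.
Order 1: 0→20
Order 5: 20→35
Order 6: 35→49
Order 7: 49→61
Order 2: 61→68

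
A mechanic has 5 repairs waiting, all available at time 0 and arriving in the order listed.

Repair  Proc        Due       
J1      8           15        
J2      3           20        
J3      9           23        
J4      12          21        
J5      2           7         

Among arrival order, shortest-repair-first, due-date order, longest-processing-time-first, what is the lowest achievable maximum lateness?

11

FIFO (arrival order): J1 J2 J3 J4 J5.
J1: 0→8, due 15, lateness -7
J2: 8→11, due 20, lateness -9
J3: 11→20, due 23, lateness -3
J4: 20→32, due 21, lateness 11
J5: 32→34, due 7, lateness 27
Maximum = 27.
SPT (increasing processing time): J5 J2 J1 J3 J4.
J5: 0→2, due 7, lateness -5
J2: 2→5, due 20, lateness -15
J1: 5→13, due 15, lateness -2
J3: 13→22, due 23, lateness -1
J4: 22→34, due 21, lateness 13
Maximum = 13.
EDD (increasing due date): J5 J1 J2 J4 J3.
J5: 0→2, due 7, lateness -5
J1: 2→10, due 15, lateness -5
J2: 10→13, due 20, lateness -7
J4: 13→25, due 21, lateness 4
J3: 25→34, due 23, lateness 11
Maximum = 11.
LPT (decreasing processing time): J4 J3 J1 J2 J5.
J4: 0→12, due 21, lateness -9
J3: 12→21, due 23, lateness -2
J1: 21→29, due 15, lateness 14
J2: 29→32, due 20, lateness 12
J5: 32→34, due 7, lateness 27
Maximum = 27.
FIFO 27, SPT 13, EDD 11, LPT 27 → minimum 11.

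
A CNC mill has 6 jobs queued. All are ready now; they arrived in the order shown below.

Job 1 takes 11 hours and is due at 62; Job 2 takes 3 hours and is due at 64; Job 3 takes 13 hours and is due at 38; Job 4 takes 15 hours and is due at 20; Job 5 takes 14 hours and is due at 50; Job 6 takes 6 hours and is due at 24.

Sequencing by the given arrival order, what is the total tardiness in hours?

66

FIFO (arrival order): Job 1 Job 2 Job 3 Job 4 Job 5 Job 6.
Job 1: 0→11, due 62, tardiness 0
Job 2: 11→14, due 64, tardiness 0
Job 3: 14→27, due 38, tardiness 0
Job 4: 27→42, due 20, tardiness 22
Job 5: 42→56, due 50, tardiness 6
Job 6: 56→62, due 24, tardiness 38
Sum = 0+0+0+22+6+38 = 66.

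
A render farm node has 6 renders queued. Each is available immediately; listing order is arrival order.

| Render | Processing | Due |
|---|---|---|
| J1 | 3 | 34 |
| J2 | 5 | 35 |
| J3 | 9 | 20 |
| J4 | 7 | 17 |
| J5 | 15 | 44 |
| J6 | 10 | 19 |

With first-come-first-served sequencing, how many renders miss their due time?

2

FIFO (arrival order): J1 J2 J3 J4 J5 J6.
J1: 0→3, due 34, tardiness 0
J2: 3→8, due 35, tardiness 0
J3: 8→17, due 20, tardiness 0
J4: 17→24, due 17, tardiness 7
J5: 24→39, due 44, tardiness 0
J6: 39→49, due 19, tardiness 30
Late renders: 2.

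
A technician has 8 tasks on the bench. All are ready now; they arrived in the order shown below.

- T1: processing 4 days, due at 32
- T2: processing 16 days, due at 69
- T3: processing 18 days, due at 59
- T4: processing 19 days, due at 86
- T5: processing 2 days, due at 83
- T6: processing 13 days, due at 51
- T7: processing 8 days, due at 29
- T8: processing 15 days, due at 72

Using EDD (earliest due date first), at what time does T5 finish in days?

EDD (increasing due date): T7 T1 T6 T3 T2 T8 T5 T4.
T7: 0→8
T1: 8→12
T6: 12→25
T3: 25→43
T2: 43→59
T8: 59→74
T5: 74→76

76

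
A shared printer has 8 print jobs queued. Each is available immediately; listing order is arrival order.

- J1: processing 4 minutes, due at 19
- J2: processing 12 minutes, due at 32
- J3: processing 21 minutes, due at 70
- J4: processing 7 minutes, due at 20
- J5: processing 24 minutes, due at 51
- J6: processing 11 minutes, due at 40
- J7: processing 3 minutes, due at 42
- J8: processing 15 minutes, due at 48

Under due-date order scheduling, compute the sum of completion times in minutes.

334

EDD (increasing due date): J1 J4 J2 J6 J7 J8 J5 J3.
J1: 0→4
J4: 4→11
J2: 11→23
J6: 23→34
J7: 34→37
J8: 37→52
J5: 52→76
J3: 76→97
Sum = 4+11+23+34+37+52+76+97 = 334.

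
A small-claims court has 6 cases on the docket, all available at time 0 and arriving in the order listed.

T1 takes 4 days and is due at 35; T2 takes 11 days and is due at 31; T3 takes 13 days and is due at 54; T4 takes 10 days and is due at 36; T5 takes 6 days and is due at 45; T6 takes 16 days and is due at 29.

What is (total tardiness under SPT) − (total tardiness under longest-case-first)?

SPT (increasing processing time): T1 T5 T4 T2 T3 T6.
T1: 0→4, due 35, tardiness 0
T5: 4→10, due 45, tardiness 0
T4: 10→20, due 36, tardiness 0
T2: 20→31, due 31, tardiness 0
T3: 31→44, due 54, tardiness 0
T6: 44→60, due 29, tardiness 31
Sum = 0+0+0+0+0+31 = 31.
LPT (decreasing processing time): T6 T3 T2 T4 T5 T1.
T6: 0→16, due 29, tardiness 0
T3: 16→29, due 54, tardiness 0
T2: 29→40, due 31, tardiness 9
T4: 40→50, due 36, tardiness 14
T5: 50→56, due 45, tardiness 11
T1: 56→60, due 35, tardiness 25
Sum = 0+0+9+14+11+25 = 59.
Difference = 31 − 59 = -28.

-28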